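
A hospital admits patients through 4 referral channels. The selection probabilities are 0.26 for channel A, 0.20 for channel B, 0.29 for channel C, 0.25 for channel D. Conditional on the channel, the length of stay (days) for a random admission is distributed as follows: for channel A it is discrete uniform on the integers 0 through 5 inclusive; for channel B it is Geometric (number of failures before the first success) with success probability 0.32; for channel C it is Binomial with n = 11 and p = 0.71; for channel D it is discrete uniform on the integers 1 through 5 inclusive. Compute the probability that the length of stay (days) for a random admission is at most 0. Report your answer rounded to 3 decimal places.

0.107

Conditional on each channel, P(X ≤ 0): A: 0.166667; B: 0.32; C: 1.22005e-06; D: 0.
By total probability, P(X ≤ 0) = 0.26·0.166667 + 0.2·0.32 + 0.29·1.22005e-06 + 0.25·0 = 0.107334.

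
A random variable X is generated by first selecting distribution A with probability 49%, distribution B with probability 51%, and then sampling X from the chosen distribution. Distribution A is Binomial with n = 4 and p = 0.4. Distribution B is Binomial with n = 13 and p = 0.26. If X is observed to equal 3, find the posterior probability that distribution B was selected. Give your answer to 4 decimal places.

Likelihoods P(X=3 | ·): A: 0.1536; B: 0.247516.
Posterior ∝ prior × likelihood. Numerator for B: 0.51·0.247516 = 0.126233.
Normalizing constant: 0.49·0.1536 + 0.51·0.247516 = 0.201497.
P(B | observation) = 0.126233 / 0.201497 = 0.626476.

0.6265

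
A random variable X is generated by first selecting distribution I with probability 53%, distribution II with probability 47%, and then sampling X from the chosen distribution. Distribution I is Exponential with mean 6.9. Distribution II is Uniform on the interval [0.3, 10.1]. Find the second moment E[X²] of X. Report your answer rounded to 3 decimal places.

66.937

For each component E[X²] = Var + (mean)², giving I: 95.22; II: 35.0433.
Overall E[X²] = 0.53·95.22 + 0.47·35.0433 = 66.937.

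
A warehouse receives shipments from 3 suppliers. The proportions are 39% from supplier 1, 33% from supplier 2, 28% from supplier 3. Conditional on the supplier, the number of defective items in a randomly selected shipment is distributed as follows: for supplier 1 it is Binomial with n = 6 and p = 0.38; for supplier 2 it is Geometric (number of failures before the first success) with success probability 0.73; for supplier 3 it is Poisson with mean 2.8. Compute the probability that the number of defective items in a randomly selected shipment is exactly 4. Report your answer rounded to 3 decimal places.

Conditional on each supplier, P(X = 4): 1: 0.120229; 2: 0.00387952; 3: 0.155739.
By total probability, P(X = 4) = 0.39·0.120229 + 0.33·0.00387952 + 0.28·0.155739 = 0.0917763.

0.092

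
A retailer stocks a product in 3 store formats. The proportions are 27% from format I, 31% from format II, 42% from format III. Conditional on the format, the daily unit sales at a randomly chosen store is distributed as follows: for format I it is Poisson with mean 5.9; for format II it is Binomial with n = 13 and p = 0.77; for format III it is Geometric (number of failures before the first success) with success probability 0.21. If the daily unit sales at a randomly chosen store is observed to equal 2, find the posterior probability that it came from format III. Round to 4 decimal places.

Likelihoods P(X=2 | ·): I: 0.04768; II: 4.40638e-06; III: 0.131061.
Posterior ∝ prior × likelihood. Numerator for III: 0.42·0.131061 = 0.0550456.
Normalizing constant: 0.27·0.04768 + 0.31·4.40638e-06 + 0.42·0.131061 = 0.0679206.
P(III | observation) = 0.0550456 / 0.0679206 = 0.810441.

0.8104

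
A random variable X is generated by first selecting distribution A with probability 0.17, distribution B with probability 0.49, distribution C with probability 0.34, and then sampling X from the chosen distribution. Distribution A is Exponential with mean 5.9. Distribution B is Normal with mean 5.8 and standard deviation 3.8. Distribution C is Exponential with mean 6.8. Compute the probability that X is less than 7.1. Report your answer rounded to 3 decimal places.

0.650

Conditional on each component, P(X < 7.1): A: 0.699825; B: 0.633864; C: 0.647998.
By total probability, P(X < 7.1) = 0.17·0.699825 + 0.49·0.633864 + 0.34·0.647998 = 0.649883.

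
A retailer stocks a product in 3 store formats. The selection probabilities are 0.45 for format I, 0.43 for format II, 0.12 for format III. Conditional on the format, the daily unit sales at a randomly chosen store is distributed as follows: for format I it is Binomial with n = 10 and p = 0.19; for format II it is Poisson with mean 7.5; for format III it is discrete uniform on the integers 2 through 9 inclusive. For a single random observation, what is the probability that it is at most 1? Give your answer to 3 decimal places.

Conditional on each format, P(X ≤ 1): I: 0.406756; II: 0.00470122; III: 0.
By total probability, P(X ≤ 1) = 0.45·0.406756 + 0.43·0.00470122 + 0.12·0 = 0.185062.

0.185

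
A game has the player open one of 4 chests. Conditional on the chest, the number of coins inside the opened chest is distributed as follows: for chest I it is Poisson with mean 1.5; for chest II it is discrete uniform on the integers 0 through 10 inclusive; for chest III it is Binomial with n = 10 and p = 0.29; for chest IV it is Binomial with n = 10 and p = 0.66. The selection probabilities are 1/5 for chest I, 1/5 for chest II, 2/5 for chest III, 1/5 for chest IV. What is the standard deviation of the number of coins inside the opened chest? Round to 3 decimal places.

Per component, I: μ=1.5, E[X²]=3.75; II: μ=5, E[X²]=35; III: μ=2.9, E[X²]=10.469; IV: μ=6.6, E[X²]=45.804.
E[X] = 0.2·1.5 + 0.2·5 + 0.4·2.9 + 0.2·6.6 = 3.78.
E[X²] = 0.2·3.75 + 0.2·35 + 0.4·10.469 + 0.2·45.804 = 21.0984.
Var(X) = E[X²] − (E[X])² = 21.0984 − 14.2884 = 6.81.
SD(X) = √6.81 = 2.6096.

2.610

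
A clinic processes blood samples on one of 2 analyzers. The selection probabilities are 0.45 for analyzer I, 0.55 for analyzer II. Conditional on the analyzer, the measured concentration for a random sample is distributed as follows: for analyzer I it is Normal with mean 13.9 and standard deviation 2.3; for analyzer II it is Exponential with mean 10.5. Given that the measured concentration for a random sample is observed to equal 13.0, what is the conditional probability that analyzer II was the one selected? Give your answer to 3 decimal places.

0.174

Likelihoods f(13.0 | ·): I: 0.160669; II: 0.0276129.
Posterior ∝ prior × likelihood. Numerator for II: 0.55·0.0276129 = 0.0151871.
Normalizing constant: 0.45·0.160669 + 0.55·0.0276129 = 0.0874883.
P(II | observation) = 0.0151871 / 0.0874883 = 0.17359.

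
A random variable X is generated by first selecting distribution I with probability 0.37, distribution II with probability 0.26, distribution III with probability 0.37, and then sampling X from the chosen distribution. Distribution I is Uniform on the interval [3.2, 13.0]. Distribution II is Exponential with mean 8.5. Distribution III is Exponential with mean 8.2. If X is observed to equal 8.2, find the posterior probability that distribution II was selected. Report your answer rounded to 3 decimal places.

Likelihoods f(8.2 | ·): I: 0.102041; II: 0.0448347; III: 0.0448633.
Posterior ∝ prior × likelihood. Numerator for II: 0.26·0.0448347 = 0.011657.
Normalizing constant: 0.37·0.102041 + 0.26·0.0448347 + 0.37·0.0448633 = 0.0660116.
P(II | observation) = 0.011657 / 0.0660116 = 0.176591.

0.177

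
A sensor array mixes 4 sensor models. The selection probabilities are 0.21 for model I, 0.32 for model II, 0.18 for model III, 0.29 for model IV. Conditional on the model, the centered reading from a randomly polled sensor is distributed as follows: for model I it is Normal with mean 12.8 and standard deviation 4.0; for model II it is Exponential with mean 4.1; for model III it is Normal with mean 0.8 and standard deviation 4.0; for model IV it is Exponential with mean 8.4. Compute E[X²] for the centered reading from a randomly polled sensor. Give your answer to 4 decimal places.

For each component E[X²] = Var + (mean)², giving I: 179.84; II: 33.62; III: 16.64; IV: 141.12.
Overall E[X²] = 0.21·179.84 + 0.32·33.62 + 0.18·16.64 + 0.29·141.12 = 92.4448.

92.4448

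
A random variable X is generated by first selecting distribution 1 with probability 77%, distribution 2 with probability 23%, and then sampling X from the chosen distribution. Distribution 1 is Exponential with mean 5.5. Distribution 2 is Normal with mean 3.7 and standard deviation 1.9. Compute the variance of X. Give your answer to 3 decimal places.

24.697

Per component, 1: μ=5.5, E[X²]=60.5; 2: μ=3.7, E[X²]=17.3.
E[X] = 0.77·5.5 + 0.23·3.7 = 5.086.
E[X²] = 0.77·60.5 + 0.23·17.3 = 50.564.
Var(X) = E[X²] − (E[X])² = 50.564 − 25.8674 = 24.6966.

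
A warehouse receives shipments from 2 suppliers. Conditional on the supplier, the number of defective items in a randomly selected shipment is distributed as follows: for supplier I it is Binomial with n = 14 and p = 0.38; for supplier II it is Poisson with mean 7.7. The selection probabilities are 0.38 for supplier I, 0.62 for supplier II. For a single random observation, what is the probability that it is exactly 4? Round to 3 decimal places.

Conditional on each supplier, P(X = 4): I: 0.17518; II: 0.0663261.
By total probability, P(X = 4) = 0.38·0.17518 + 0.62·0.0663261 = 0.107691.

0.108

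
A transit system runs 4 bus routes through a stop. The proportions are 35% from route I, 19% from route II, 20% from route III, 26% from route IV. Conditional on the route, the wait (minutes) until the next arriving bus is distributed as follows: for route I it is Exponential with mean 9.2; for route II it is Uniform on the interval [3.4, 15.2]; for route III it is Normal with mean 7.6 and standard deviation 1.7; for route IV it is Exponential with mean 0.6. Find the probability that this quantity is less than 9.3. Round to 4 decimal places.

0.7459

Conditional on each route, P(X < 9.3): I: 0.636098; II: 0.5; III: 0.841345; IV: 1.
By total probability, P(X < 9.3) = 0.35·0.636098 + 0.19·0.5 + 0.2·0.841345 + 0.26·1 = 0.745903.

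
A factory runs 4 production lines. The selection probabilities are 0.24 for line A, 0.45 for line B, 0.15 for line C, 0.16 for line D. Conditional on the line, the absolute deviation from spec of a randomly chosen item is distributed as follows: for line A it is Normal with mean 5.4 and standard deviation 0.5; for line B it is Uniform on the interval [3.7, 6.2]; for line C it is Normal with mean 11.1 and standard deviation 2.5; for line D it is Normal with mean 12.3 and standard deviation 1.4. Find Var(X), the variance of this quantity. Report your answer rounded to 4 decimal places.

11.0424

Per component, A: μ=5.4, E[X²]=29.41; B: μ=4.95, E[X²]=25.0233; C: μ=11.1, E[X²]=129.46; D: μ=12.3, E[X²]=153.25.
E[X] = 0.24·5.4 + 0.45·4.95 + 0.15·11.1 + 0.16·12.3 = 7.1565.
E[X²] = 0.24·29.41 + 0.45·25.0233 + 0.15·129.46 + 0.16·153.25 = 62.2579.
Var(X) = E[X²] − (E[X])² = 62.2579 − 51.2155 = 11.0424.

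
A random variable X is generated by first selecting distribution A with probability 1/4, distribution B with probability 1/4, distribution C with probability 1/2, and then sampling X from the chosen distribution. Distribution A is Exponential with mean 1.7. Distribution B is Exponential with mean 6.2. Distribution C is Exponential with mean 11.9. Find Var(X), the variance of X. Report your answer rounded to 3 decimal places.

Per component, A: μ=1.7, E[X²]=5.78; B: μ=6.2, E[X²]=76.88; C: μ=11.9, E[X²]=283.22.
E[X] = 0.25·1.7 + 0.25·6.2 + 0.5·11.9 = 7.925.
E[X²] = 0.25·5.78 + 0.25·76.88 + 0.5·283.22 = 162.275.
Var(X) = E[X²] − (E[X])² = 162.275 − 62.8056 = 99.4694.

99.469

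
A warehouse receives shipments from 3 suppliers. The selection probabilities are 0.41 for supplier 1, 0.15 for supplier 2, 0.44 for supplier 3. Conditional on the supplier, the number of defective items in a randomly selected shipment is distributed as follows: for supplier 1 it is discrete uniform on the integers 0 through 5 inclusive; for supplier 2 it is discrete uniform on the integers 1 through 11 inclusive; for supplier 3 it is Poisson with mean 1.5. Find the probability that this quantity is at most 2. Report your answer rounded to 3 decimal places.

Conditional on each supplier, P(X ≤ 2): 1: 0.5; 2: 0.181818; 3: 0.808847.
By total probability, P(X ≤ 2) = 0.41·0.5 + 0.15·0.181818 + 0.44·0.808847 = 0.588165.

0.588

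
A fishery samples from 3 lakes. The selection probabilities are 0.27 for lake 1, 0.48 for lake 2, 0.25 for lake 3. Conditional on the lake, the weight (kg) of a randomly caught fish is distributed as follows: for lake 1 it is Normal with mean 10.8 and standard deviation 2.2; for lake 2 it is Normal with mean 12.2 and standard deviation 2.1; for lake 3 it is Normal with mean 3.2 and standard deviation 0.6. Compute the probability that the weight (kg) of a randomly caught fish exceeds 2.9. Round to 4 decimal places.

0.9228

Conditional on each lake, P(X > 2.9): 1: 0.999835; 2: 0.999995; 3: 0.691462.
By total probability, P(X > 2.9) = 0.27·0.999835 + 0.48·0.999995 + 0.25·0.691462 = 0.922819.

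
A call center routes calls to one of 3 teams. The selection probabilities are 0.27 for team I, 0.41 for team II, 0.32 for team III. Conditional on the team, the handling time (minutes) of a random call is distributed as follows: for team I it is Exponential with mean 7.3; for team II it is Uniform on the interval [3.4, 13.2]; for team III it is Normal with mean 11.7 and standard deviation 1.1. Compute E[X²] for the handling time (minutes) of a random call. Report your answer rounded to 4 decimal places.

104.4949

For each component E[X²] = Var + (mean)², giving I: 106.58; II: 76.8933; III: 138.1.
Overall E[X²] = 0.27·106.58 + 0.41·76.8933 + 0.32·138.1 = 104.495.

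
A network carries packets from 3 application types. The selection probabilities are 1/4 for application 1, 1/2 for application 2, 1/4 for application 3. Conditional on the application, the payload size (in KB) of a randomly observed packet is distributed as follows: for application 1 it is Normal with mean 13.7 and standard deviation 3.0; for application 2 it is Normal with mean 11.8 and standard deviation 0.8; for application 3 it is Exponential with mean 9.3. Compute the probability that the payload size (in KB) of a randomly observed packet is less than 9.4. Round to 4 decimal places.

Conditional on each application, P(X < 9.4): 1: 0.0758813; 2: 0.0013499; 3: 0.636055.
By total probability, P(X < 9.4) = 0.25·0.0758813 + 0.5·0.0013499 + 0.25·0.636055 = 0.178659.

0.1787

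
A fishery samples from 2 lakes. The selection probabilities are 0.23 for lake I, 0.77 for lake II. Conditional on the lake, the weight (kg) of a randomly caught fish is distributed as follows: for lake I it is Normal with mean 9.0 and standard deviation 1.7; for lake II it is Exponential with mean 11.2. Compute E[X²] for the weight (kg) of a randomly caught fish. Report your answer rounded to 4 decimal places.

For each component E[X²] = Var + (mean)², giving I: 83.89; II: 250.88.
Overall E[X²] = 0.23·83.89 + 0.77·250.88 = 212.472.

212.4723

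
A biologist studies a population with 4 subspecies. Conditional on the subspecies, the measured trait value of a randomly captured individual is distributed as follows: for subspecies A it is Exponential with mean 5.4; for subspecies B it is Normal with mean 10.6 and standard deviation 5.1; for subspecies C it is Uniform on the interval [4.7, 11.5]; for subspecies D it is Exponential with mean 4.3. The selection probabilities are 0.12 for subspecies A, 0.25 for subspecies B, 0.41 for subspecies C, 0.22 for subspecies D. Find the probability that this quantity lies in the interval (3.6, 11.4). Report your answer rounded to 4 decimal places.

0.6501

Conditional on each subspecies, P(3.6 < X < 11.4): A: 0.392314; B: 0.477377; C: 0.985294; D: 0.362348.
By total probability, P(3.6 < X < 11.4) = 0.12·0.392314 + 0.25·0.477377 + 0.41·0.985294 + 0.22·0.362348 = 0.650109.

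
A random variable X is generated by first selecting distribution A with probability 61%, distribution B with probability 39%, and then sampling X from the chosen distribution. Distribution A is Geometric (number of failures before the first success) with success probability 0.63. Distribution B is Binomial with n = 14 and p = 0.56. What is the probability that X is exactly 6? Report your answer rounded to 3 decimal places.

0.052

Conditional on each component, P(X = 6): A: 0.00161641; B: 0.130108.
By total probability, P(X = 6) = 0.61·0.00161641 + 0.39·0.130108 = 0.0517282.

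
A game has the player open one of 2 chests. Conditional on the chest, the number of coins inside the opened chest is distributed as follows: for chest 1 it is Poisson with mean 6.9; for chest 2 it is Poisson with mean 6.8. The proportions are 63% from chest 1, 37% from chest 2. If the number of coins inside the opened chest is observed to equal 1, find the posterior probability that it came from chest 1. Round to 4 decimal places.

Likelihoods P(X=1 | ·): 1: 0.00695372; 2: 0.00757367.
Posterior ∝ prior × likelihood. Numerator for 1: 0.63·0.00695372 = 0.00438084.
Normalizing constant: 0.63·0.00695372 + 0.37·0.00757367 = 0.0071831.
P(1 | observation) = 0.00438084 / 0.0071831 = 0.609882.

0.6099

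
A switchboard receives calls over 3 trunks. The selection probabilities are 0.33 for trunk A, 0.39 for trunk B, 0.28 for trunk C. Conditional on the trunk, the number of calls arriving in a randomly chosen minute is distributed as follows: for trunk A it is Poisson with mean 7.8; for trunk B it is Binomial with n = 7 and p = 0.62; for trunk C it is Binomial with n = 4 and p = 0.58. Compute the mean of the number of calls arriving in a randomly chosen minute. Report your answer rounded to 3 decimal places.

4.916

Component means — A: 7.8; B: 4.34; C: 2.32.
E[X] = 0.33·7.8 + 0.39·4.34 + 0.28·2.32 = 4.9162.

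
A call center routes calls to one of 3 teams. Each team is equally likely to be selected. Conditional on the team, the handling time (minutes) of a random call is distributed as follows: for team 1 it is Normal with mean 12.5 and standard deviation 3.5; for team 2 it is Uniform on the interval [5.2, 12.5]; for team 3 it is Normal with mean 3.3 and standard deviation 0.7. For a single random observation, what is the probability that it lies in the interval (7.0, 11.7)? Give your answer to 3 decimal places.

0.332

Conditional on each team, P(7.0 < X < 11.7): 1: 0.351559; 2: 0.643836; 3: 6.26076e-08.
By total probability, P(7.0 < X < 11.7) = 0.333333·0.351559 + 0.333333·0.643836 + 0.333333·6.26076e-08 = 0.331798.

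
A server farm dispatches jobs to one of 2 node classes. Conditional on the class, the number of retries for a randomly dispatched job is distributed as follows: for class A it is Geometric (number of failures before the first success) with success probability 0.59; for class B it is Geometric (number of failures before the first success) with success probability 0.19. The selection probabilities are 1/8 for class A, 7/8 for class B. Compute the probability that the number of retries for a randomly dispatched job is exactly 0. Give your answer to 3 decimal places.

0.240

Conditional on each class, P(X = 0): A: 0.59; B: 0.19.
By total probability, P(X = 0) = 0.125·0.59 + 0.875·0.19 = 0.24.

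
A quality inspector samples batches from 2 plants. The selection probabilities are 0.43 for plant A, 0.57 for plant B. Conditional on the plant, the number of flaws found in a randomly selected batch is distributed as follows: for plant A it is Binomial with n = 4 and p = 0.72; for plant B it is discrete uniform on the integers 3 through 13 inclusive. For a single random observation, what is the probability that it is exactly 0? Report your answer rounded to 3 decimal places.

0.003

Conditional on each plant, P(X = 0): A: 0.00614656; B: 0.
By total probability, P(X = 0) = 0.43·0.00614656 + 0.57·0 = 0.00264302.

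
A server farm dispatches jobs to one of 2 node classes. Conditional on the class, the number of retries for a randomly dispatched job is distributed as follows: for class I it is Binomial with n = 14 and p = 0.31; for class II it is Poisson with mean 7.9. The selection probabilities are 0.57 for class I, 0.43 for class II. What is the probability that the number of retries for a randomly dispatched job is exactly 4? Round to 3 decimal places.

Conditional on each class, P(X = 4): I: 0.226137; II: 0.0601687.
By total probability, P(X = 4) = 0.57·0.226137 + 0.43·0.0601687 = 0.154771.

0.155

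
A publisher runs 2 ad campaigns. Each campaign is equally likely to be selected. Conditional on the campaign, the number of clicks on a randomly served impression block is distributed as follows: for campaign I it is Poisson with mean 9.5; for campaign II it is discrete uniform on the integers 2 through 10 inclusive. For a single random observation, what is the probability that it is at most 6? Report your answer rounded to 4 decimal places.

0.3603

Conditional on each campaign, P(X ≤ 6): I: 0.164949; II: 0.555556.
By total probability, P(X ≤ 6) = 0.5·0.164949 + 0.5·0.555556 = 0.360252.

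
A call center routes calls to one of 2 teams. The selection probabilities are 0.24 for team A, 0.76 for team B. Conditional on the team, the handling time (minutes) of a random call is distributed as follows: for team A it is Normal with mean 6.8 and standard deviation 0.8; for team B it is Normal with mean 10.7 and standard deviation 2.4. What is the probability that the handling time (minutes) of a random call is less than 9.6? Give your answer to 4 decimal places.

0.4857

Conditional on each team, P(X < 9.6): A: 0.999767; B: 0.323356.
By total probability, P(X < 9.6) = 0.24·0.999767 + 0.76·0.323356 = 0.485695.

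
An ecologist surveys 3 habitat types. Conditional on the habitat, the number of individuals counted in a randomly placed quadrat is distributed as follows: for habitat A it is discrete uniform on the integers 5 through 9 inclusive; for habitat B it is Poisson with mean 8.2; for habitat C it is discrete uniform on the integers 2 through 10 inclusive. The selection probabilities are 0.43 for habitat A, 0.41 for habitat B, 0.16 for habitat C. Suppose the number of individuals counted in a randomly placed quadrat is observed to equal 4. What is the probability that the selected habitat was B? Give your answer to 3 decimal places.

0.544

Likelihoods P(X=4 | ·): A: 0; B: 0.0517404; C: 0.111111.
Posterior ∝ prior × likelihood. Numerator for B: 0.41·0.0517404 = 0.0212135.
Normalizing constant: 0.43·0 + 0.41·0.0517404 + 0.16·0.111111 = 0.0389913.
P(B | observation) = 0.0212135 / 0.0389913 = 0.544058.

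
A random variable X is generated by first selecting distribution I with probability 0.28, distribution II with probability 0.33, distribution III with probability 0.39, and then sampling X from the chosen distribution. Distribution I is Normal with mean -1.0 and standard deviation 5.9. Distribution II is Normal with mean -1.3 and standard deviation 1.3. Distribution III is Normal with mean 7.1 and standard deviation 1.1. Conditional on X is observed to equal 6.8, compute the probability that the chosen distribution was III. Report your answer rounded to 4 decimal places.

Likelihoods f(6.8 | ·): I: 0.0282185; II: 1.13965e-09; III: 0.349435.
Posterior ∝ prior × likelihood. Numerator for III: 0.39·0.349435 = 0.13628.
Normalizing constant: 0.28·0.0282185 + 0.33·1.13965e-09 + 0.39·0.349435 = 0.144181.
P(III | observation) = 0.13628 / 0.144181 = 0.945199.

0.9452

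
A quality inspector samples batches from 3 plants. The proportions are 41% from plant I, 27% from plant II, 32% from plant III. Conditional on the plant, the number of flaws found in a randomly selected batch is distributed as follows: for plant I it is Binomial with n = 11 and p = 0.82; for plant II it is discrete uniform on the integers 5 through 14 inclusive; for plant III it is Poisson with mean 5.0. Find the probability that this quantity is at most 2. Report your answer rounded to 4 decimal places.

Conditional on each plant, P(X ≤ 2): I: 7.66421e-06; II: 0; III: 0.124652.
By total probability, P(X ≤ 2) = 0.41·7.66421e-06 + 0.27·0 + 0.32·0.124652 = 0.0398918.

0.0399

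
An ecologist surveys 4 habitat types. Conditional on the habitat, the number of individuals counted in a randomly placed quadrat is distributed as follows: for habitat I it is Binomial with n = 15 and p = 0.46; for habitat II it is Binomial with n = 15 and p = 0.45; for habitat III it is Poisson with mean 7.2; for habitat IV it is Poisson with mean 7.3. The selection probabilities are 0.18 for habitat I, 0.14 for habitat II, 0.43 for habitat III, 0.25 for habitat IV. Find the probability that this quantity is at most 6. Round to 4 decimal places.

0.4214

Conditional on each habitat, P(X ≤ 6): I: 0.421058; II: 0.45216; III: 0.420356; IV: 0.406032.
By total probability, P(X ≤ 6) = 0.18·0.421058 + 0.14·0.45216 + 0.43·0.420356 + 0.25·0.406032 = 0.421354.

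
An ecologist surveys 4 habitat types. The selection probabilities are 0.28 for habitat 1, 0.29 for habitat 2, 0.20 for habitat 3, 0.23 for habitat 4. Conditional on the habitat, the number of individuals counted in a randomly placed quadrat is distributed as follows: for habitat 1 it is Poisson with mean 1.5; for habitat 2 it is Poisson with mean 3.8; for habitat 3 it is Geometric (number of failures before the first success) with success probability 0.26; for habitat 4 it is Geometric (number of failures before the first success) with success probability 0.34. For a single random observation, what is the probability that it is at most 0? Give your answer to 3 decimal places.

0.199

Conditional on each habitat, P(X ≤ 0): 1: 0.22313; 2: 0.0223708; 3: 0.26; 4: 0.34.
By total probability, P(X ≤ 0) = 0.28·0.22313 + 0.29·0.0223708 + 0.2·0.26 + 0.23·0.34 = 0.199164.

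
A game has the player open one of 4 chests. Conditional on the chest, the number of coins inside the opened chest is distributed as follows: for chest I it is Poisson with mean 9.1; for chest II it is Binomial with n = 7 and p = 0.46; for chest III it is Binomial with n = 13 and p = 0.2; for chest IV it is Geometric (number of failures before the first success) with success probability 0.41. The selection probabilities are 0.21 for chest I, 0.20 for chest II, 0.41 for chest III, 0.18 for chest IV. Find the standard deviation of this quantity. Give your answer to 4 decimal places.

3.3611

Per component, I: μ=9.1, E[X²]=91.91; II: μ=3.22, E[X²]=12.1072; III: μ=2.6, E[X²]=8.84; IV: μ=1.43902, E[X²]=5.58061.
E[X] = 0.21·9.1 + 0.2·3.22 + 0.41·2.6 + 0.18·1.43902 = 3.88002.
E[X²] = 0.21·91.91 + 0.2·12.1072 + 0.41·8.84 + 0.18·5.58061 = 26.3514.
Var(X) = E[X²] − (E[X])² = 26.3514 − 15.0546 = 11.2969.
SD(X) = √11.2969 = 3.36108.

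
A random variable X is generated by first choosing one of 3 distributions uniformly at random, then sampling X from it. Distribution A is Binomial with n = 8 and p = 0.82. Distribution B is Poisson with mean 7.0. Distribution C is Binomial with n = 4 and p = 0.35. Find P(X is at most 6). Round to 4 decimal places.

Conditional on each component, P(X ≤ 6): A: 0.436615; B: 0.449711; C: 1.
By total probability, P(X ≤ 6) = 0.333333·0.436615 + 0.333333·0.449711 + 0.333333·1 = 0.628775.

0.6288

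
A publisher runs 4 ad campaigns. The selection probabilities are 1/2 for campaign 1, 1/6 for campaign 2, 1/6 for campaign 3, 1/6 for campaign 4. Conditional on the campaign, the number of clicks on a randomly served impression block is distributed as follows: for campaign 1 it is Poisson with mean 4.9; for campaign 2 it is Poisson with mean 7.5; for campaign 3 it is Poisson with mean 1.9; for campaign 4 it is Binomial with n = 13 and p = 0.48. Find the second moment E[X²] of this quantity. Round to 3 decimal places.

33.029

For each component E[X²] = Var + (mean)², giving 1: 28.91; 2: 63.75; 3: 5.51; 4: 42.1824.
Overall E[X²] = 0.5·28.91 + 0.166667·63.75 + 0.166667·5.51 + 0.166667·42.1824 = 33.0287.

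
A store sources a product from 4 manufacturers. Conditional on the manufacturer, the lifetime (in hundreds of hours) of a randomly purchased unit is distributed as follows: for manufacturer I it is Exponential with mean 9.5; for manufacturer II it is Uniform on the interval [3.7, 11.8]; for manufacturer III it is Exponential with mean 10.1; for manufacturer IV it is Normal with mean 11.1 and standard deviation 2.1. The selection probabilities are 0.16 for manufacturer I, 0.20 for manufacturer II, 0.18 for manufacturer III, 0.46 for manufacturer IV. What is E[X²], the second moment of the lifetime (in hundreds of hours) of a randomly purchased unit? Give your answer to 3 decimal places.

137.415

For each component E[X²] = Var + (mean)², giving I: 180.5; II: 65.53; III: 204.02; IV: 127.62.
Overall E[X²] = 0.16·180.5 + 0.2·65.53 + 0.18·204.02 + 0.46·127.62 = 137.415.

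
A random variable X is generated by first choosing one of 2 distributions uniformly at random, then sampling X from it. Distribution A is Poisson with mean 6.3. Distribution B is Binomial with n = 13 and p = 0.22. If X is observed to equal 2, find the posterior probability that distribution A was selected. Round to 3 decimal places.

0.129

Likelihoods P(X=2 | ·): A: 0.0364415; B: 0.24546.
Posterior ∝ prior × likelihood. Numerator for A: 0.5·0.0364415 = 0.0182207.
Normalizing constant: 0.5·0.0364415 + 0.5·0.24546 = 0.140951.
P(A | observation) = 0.0182207 / 0.140951 = 0.12927.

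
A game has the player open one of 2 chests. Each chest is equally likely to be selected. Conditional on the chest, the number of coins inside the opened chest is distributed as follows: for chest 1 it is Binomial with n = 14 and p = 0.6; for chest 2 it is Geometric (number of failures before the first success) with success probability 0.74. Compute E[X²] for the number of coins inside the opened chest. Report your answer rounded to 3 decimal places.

For each component E[X²] = Var + (mean)², giving 1: 73.92; 2: 0.598247.
Overall E[X²] = 0.5·73.92 + 0.5·0.598247 = 37.2591.

37.259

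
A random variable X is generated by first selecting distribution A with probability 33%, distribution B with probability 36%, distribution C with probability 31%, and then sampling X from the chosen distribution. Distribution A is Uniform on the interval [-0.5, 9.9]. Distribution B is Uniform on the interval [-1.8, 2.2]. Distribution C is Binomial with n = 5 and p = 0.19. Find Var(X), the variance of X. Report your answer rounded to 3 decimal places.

7.600

Per component, A: μ=4.7, E[X²]=31.1033; B: μ=0.2, E[X²]=1.37333; C: μ=0.95, E[X²]=1.672.
E[X] = 0.33·4.7 + 0.36·0.2 + 0.31·0.95 = 1.9175.
E[X²] = 0.33·31.1033 + 0.36·1.37333 + 0.31·1.672 = 11.2768.
Var(X) = E[X²] − (E[X])² = 11.2768 − 3.67681 = 7.60001.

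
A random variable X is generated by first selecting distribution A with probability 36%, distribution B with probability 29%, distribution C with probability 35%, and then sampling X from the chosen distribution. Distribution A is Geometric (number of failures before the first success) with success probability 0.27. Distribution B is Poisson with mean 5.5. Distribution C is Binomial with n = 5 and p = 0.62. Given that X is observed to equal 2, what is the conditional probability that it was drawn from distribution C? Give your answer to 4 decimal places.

0.5143

Likelihoods P(X=2 | ·): A: 0.143883; B: 0.0618124; C: 0.210928.
Posterior ∝ prior × likelihood. Numerator for C: 0.35·0.210928 = 0.0738248.
Normalizing constant: 0.36·0.143883 + 0.29·0.0618124 + 0.35·0.210928 = 0.143548.
P(C | observation) = 0.0738248 / 0.143548 = 0.514285.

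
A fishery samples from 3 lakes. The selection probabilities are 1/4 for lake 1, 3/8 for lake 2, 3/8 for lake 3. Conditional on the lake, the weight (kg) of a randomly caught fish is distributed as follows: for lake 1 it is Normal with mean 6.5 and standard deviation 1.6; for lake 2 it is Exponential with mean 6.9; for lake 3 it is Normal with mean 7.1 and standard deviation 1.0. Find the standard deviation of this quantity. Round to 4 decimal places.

4.3501

Per component, 1: μ=6.5, E[X²]=44.81; 2: μ=6.9, E[X²]=95.22; 3: μ=7.1, E[X²]=51.41.
E[X] = 0.25·6.5 + 0.375·6.9 + 0.375·7.1 = 6.875.
E[X²] = 0.25·44.81 + 0.375·95.22 + 0.375·51.41 = 66.1887.
Var(X) = E[X²] − (E[X])² = 66.1887 − 47.2656 = 18.9231.
SD(X) = √18.9231 = 4.35007.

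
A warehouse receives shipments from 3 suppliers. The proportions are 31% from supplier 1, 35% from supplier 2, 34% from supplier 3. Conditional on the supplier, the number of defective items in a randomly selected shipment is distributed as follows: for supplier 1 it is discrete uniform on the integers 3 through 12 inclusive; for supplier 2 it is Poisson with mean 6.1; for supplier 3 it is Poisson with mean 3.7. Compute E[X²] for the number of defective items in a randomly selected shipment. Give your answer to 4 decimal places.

41.0661

For each component E[X²] = Var + (mean)², giving 1: 64.5; 2: 43.31; 3: 17.39.
Overall E[X²] = 0.31·64.5 + 0.35·43.31 + 0.34·17.39 = 41.0661.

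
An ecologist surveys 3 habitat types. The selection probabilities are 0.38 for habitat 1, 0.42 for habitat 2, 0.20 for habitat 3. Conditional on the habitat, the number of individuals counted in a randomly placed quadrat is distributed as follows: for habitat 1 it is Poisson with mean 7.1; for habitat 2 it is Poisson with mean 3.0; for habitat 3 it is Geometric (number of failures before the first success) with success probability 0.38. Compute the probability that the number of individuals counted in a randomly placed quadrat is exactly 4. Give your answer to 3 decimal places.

Conditional on each habitat, P(X = 4): 1: 0.0873638; 2: 0.168031; 3: 0.0561501.
By total probability, P(X = 4) = 0.38·0.0873638 + 0.42·0.168031 + 0.2·0.0561501 = 0.115001.

0.115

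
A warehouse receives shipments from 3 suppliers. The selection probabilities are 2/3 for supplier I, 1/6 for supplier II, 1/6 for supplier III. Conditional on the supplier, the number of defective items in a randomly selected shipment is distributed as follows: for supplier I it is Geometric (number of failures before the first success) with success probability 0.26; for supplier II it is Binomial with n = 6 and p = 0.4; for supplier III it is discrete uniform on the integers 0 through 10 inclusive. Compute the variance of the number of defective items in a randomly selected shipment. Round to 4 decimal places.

9.9298

Per component, I: μ=2.84615, E[X²]=19.0473; II: μ=2.4, E[X²]=7.2; III: μ=5, E[X²]=35.
E[X] = 0.666667·2.84615 + 0.166667·2.4 + 0.166667·5 = 3.13077.
E[X²] = 0.666667·19.0473 + 0.166667·7.2 + 0.166667·35 = 19.7316.
Var(X) = E[X²] − (E[X])² = 19.7316 − 9.80172 = 9.92984.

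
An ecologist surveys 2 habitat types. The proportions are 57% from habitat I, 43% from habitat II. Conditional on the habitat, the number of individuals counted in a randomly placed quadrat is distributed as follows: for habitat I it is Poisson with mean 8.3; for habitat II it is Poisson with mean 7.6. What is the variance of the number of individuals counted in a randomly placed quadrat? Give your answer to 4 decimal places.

Per component, I: μ=8.3, E[X²]=77.19; II: μ=7.6, E[X²]=65.36.
E[X] = 0.57·8.3 + 0.43·7.6 = 7.999.
E[X²] = 0.57·77.19 + 0.43·65.36 = 72.1031.
Var(X) = E[X²] − (E[X])² = 72.1031 − 63.984 = 8.1191.

8.1191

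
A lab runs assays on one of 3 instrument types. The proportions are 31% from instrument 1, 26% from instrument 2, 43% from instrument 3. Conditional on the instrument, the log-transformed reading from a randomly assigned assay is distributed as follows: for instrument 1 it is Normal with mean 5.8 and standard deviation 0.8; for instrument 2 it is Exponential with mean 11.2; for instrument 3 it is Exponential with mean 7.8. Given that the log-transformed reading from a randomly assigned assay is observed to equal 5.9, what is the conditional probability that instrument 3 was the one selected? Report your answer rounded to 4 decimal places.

Likelihoods f(5.9 | ·): 1: 0.494797; 2: 0.0527232; 3: 0.0601729.
Posterior ∝ prior × likelihood. Numerator for 3: 0.43·0.0601729 = 0.0258743.
Normalizing constant: 0.31·0.494797 + 0.26·0.0527232 + 0.43·0.0601729 = 0.192969.
P(3 | observation) = 0.0258743 / 0.192969 = 0.134085.

0.1341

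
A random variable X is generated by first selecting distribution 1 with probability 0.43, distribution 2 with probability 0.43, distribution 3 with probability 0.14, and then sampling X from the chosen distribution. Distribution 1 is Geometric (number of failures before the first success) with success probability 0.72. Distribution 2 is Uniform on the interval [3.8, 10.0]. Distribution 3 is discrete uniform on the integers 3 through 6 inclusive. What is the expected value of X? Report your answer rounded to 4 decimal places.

3.7642

Component means — 1: 0.388889; 2: 6.9; 3: 4.5.
E[X] = 0.43·0.388889 + 0.43·6.9 + 0.14·4.5 = 3.76422.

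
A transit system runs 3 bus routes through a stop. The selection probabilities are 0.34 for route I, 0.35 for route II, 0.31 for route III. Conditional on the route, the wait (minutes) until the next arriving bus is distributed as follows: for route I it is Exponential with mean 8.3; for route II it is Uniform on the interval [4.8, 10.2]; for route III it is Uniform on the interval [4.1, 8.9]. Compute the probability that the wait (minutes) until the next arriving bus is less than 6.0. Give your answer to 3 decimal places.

0.375

Conditional on each route, P(X < 6.0): I: 0.514653; II: 0.222222; III: 0.395833.
By total probability, P(X < 6.0) = 0.34·0.514653 + 0.35·0.222222 + 0.31·0.395833 = 0.375468.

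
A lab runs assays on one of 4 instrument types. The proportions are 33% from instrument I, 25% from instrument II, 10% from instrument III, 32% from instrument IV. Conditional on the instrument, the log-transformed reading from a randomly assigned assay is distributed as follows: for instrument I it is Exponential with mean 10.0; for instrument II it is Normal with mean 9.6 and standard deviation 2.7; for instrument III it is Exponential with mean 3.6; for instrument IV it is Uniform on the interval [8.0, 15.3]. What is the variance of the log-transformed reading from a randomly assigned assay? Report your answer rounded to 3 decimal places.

42.502

Per component, I: μ=10, E[X²]=200; II: μ=9.6, E[X²]=99.45; III: μ=3.6, E[X²]=25.92; IV: μ=11.65, E[X²]=140.163.
E[X] = 0.33·10 + 0.25·9.6 + 0.1·3.6 + 0.32·11.65 = 9.788.
E[X²] = 0.33·200 + 0.25·99.45 + 0.1·25.92 + 0.32·140.163 = 138.307.
Var(X) = E[X²] − (E[X])² = 138.307 − 95.8049 = 42.5018.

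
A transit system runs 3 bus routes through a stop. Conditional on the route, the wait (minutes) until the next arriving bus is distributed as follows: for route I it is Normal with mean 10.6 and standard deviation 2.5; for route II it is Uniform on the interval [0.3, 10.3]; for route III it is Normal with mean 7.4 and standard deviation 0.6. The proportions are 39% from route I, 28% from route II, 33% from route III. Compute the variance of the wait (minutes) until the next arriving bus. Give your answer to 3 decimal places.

9.682

Per component, I: μ=10.6, E[X²]=118.61; II: μ=5.3, E[X²]=36.4233; III: μ=7.4, E[X²]=55.12.
E[X] = 0.39·10.6 + 0.28·5.3 + 0.33·7.4 = 8.06.
E[X²] = 0.39·118.61 + 0.28·36.4233 + 0.33·55.12 = 74.646.
Var(X) = E[X²] − (E[X])² = 74.646 − 64.9636 = 9.68243.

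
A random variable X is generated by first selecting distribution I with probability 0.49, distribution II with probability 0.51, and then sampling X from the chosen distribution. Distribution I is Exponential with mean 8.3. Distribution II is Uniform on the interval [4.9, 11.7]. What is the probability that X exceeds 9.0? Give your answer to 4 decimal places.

Conditional on each component, P(X > 9.0): I: 0.338126; II: 0.397059.
By total probability, P(X > 9.0) = 0.49·0.338126 + 0.51·0.397059 = 0.368182.

0.3682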